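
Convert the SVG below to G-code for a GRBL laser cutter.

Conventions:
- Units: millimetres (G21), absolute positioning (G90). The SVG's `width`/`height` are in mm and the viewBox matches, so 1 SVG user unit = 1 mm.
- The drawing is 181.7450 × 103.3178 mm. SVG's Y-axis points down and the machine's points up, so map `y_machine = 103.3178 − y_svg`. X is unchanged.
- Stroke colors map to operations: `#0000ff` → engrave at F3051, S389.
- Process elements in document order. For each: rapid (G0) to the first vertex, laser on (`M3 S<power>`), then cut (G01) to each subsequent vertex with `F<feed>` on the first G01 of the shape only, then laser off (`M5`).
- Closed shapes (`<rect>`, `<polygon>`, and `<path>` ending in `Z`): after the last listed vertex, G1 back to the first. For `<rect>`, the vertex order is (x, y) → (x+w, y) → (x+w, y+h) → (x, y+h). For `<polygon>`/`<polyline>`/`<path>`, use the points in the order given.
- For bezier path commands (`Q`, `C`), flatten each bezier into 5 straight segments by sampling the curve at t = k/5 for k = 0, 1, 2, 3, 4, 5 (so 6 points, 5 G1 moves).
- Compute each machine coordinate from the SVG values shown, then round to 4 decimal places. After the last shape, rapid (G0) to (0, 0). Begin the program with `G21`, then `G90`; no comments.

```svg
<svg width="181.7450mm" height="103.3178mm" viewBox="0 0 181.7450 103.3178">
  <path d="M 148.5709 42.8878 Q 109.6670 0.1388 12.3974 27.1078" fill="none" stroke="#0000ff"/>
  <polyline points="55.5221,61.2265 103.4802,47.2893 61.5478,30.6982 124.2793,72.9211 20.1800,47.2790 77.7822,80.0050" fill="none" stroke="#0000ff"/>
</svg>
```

G21
G90
G0 X148.5709 Y60.4300
M3 S389
G01 X130.6747 Y74.7409 F3051
G01 X108.1093 Y83.4743
G01 X80.8746 Y86.6303
G01 X48.9706 Y84.2089
G01 X12.3974 Y76.2100
M5
G0 X55.5221 Y42.0913
M3 S389
G01 X103.4802 Y56.0285 F3051
G01 X61.5478 Y72.6196
G01 X124.2793 Y30.3967
G01 X20.1800 Y56.0388
G01 X77.7822 Y23.3128
M5
G0 X0.0000 Y0.0000

viewBox `0 0 181.7450 103.3178` with mm width/height → 1 unit = 1 mm. Flip: y_m = 103.3178 − y_svg.

**Shape 1** — `<path>` quadratic bezier, stroke `#0000ff` → engrave (S389, F3051). Control points (SVG): P0=(148.5709,42.8878), P1=(109.6670,0.1388), P2=(12.3974,27.1078); sampled at t=k/5. Machine vertices: (148.5709,60.4300) → (130.6747,74.7409) → (108.1093,83.4743) → (80.8746,86.6303) → (48.9706,84.2089) → (12.3974,76.2100). Open path.

**Shape 2** — `<polyline>` open polyline, stroke `#0000ff` → engrave (S389, F3051). Machine vertices: (55.5221,42.0913) → (103.4802,56.0285) → (61.5478,72.6196) → (124.2793,30.3967) → (20.1800,56.0388) → (77.7822,23.3128). Open path.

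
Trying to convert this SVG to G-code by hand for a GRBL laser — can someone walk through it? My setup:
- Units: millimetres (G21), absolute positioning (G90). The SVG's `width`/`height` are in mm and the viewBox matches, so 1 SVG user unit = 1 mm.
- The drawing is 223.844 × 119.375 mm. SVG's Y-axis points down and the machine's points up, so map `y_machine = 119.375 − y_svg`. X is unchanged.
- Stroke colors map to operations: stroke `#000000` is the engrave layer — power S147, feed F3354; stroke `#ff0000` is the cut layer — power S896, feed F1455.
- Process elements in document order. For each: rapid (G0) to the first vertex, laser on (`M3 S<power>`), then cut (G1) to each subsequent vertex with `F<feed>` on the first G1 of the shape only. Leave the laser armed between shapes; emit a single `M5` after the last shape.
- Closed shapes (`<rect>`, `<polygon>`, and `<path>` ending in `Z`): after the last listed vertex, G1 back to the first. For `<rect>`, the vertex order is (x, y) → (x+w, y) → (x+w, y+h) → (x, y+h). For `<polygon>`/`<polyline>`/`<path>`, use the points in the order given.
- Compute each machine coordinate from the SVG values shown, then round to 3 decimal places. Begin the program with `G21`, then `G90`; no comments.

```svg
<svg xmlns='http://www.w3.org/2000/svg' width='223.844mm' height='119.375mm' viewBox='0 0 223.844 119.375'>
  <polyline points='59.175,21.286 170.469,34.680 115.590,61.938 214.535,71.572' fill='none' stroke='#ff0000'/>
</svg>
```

G21
G90
G0 X59.175 Y98.089
M3 S896
G1 X170.469 Y84.695 F1455
G1 X115.590 Y57.437
G1 X214.535 Y47.803
M5

viewBox `0 0 223.844 119.375` with mm width/height → 1 unit = 1 mm. Flip: y_m = 119.375 − y_svg.

**Shape 1** — `<polyline>` open polyline, stroke `#ff0000` → cut (S896, F1455). Machine vertices: (59.175,98.089) → (170.469,84.695) → (115.590,57.437) → (214.535,47.803). Open path.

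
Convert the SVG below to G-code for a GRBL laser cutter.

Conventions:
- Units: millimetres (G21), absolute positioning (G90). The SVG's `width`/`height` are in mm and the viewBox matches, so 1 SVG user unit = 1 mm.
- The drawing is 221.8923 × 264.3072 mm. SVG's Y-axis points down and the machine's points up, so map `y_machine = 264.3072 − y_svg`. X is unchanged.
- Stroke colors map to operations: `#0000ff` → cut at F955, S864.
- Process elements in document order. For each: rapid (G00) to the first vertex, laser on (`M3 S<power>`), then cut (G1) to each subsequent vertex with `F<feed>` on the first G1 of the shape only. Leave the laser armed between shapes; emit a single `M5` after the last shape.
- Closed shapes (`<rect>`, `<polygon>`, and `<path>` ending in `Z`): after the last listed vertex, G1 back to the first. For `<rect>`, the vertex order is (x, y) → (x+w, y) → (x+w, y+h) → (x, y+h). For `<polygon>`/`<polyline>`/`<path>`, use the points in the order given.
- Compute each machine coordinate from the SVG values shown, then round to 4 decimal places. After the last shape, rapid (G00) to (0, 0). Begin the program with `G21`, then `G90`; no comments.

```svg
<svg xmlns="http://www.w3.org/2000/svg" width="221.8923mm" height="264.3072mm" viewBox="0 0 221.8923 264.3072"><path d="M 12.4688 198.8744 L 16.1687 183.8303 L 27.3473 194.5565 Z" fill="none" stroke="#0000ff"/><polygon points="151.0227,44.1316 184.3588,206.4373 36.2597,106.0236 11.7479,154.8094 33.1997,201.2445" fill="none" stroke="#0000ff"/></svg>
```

G21
G90
G00 X12.4688 Y65.4328
M3 S864
G1 X16.1687 Y80.4769 F955
G1 X27.3473 Y69.7507
G1 X12.4688 Y65.4328
G00 X151.0227 Y220.1756
M3 S864
G1 X184.3588 Y57.8699 F955
G1 X36.2597 Y158.2836
G1 X11.7479 Y109.4978
G1 X33.1997 Y63.0627
G1 X151.0227 Y220.1756
M5
G00 X0.0000 Y0.0000

Since the viewBox matches the mm dimensions, user units are millimetres directly. The only transform is the Y-flip y_m = 264.3072 − y_svg.

Shape 1 is a regular polygon drawn with `<path>`. Its stroke #0000ff means cut at S864, F955. After flipping Y the toolpath is (12.4688,65.4328) → (16.1687,80.4769) → (27.3473,69.7507) → (12.4688,65.4328), returning to the start.

Shape 2 is a closed polygon drawn with `<polygon>`. Its stroke #0000ff means cut at S864, F955. After flipping Y the toolpath is (151.0227,220.1756) → (184.3588,57.8699) → (36.2597,158.2836) → (11.7479,109.4978) → (33.1997,63.0627) → (151.0227,220.1756), returning to the start.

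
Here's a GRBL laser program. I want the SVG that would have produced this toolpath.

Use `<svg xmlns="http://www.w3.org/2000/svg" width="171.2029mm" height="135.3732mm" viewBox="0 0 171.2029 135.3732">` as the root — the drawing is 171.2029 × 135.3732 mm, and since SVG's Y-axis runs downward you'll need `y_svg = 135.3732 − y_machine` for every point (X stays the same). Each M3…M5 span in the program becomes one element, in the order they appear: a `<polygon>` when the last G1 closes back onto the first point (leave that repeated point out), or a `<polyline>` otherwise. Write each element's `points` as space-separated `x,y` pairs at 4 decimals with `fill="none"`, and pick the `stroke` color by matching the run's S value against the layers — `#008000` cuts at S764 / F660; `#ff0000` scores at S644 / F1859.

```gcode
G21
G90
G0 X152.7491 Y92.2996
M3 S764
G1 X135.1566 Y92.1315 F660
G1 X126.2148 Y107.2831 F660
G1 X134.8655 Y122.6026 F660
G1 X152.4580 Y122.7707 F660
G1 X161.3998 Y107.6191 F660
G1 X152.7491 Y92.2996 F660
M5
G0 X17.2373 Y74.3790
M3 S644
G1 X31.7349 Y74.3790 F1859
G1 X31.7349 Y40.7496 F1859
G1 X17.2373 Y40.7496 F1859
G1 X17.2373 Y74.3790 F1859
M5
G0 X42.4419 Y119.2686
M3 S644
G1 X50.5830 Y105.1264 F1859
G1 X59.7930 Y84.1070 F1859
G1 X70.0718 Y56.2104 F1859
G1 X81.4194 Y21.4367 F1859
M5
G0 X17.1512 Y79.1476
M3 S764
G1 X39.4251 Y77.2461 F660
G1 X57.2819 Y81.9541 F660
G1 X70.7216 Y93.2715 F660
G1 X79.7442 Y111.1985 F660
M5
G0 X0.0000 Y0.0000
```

<svg xmlns="http://www.w3.org/2000/svg" width="171.2029mm" height="135.3732mm" viewBox="0 0 171.2029 135.3732">
  <polygon points="152.7491,43.0736 135.1566,43.2417 126.2148,28.0901 134.8655,12.7706 152.4580,12.6025 161.3998,27.7541" fill="none" stroke="#008000"/>
  <polygon points="17.2373,60.9942 31.7349,60.9942 31.7349,94.6236 17.2373,94.6236" fill="none" stroke="#ff0000"/>
  <polyline points="42.4419,16.1046 50.5830,30.2468 59.7930,51.2662 70.0718,79.1628 81.4194,113.9365" fill="none" stroke="#ff0000"/>
  <polyline points="17.1512,56.2256 39.4251,58.1271 57.2819,53.4191 70.7216,42.1017 79.7442,24.1747" fill="none" stroke="#008000"/>
</svg>

y_svg = 135.3732 − y_m.

[1] S764→`#008000` (cut); closed run; points: 152.7491,43.0736 135.1566,43.2417 126.2148,28.0901 134.8655,12.7706 152.4580,12.6025 161.3998,27.7541

[2] S644→`#ff0000` (score); closed run; points: 17.2373,60.9942 31.7349,60.9942 31.7349,94.6236 17.2373,94.6236

[3] S644→`#ff0000` (score); open run; points: 42.4419,16.1046 50.5830,30.2468 59.7930,51.2662 70.0718,79.1628 81.4194,113.9365

[4] S764→`#008000` (cut); open run; points: 17.1512,56.2256 39.4251,58.1271 57.2819,53.4191 70.7216,42.1017 79.7442,24.1747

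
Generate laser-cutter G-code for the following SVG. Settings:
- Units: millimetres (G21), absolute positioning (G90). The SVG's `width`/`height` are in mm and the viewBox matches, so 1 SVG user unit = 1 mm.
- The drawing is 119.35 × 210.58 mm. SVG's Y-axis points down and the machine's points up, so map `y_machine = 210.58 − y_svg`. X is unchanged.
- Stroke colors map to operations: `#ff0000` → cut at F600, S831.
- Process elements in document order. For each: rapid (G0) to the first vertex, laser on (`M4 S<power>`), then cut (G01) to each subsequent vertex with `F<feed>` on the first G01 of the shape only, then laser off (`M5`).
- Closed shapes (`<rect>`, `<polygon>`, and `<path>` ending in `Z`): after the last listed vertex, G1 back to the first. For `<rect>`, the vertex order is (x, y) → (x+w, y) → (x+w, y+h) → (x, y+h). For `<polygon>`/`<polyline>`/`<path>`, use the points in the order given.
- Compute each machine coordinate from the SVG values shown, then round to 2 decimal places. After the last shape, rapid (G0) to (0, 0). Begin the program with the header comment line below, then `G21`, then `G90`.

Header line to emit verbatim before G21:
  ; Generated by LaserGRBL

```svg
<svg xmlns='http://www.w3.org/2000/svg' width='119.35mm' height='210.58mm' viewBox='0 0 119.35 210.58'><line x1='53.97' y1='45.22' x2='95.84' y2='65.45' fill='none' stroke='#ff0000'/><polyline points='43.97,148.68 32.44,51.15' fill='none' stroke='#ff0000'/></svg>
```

; Generated by LaserGRBL
G21
G90
G0 X53.97 Y165.36
M4 S831
G01 X95.84 Y145.13 F600
M5
G0 X43.97 Y61.90
M4 S831
G01 X32.44 Y159.43 F600
M5
G0 X0.00 Y0.00

viewBox `0 0 119.35 210.58` with mm width/height → 1 unit = 1 mm. Flip: y_m = 210.58 − y_svg.

**Shape 1** — `<line>` line segment, stroke `#ff0000` → cut (S831, F600). Machine vertices: (53.97,165.36) → (95.84,145.13). Open path.

**Shape 2** — `<polyline>` line segment, stroke `#ff0000` → cut (S831, F600). Machine vertices: (43.97,61.90) → (32.44,159.43). Open path.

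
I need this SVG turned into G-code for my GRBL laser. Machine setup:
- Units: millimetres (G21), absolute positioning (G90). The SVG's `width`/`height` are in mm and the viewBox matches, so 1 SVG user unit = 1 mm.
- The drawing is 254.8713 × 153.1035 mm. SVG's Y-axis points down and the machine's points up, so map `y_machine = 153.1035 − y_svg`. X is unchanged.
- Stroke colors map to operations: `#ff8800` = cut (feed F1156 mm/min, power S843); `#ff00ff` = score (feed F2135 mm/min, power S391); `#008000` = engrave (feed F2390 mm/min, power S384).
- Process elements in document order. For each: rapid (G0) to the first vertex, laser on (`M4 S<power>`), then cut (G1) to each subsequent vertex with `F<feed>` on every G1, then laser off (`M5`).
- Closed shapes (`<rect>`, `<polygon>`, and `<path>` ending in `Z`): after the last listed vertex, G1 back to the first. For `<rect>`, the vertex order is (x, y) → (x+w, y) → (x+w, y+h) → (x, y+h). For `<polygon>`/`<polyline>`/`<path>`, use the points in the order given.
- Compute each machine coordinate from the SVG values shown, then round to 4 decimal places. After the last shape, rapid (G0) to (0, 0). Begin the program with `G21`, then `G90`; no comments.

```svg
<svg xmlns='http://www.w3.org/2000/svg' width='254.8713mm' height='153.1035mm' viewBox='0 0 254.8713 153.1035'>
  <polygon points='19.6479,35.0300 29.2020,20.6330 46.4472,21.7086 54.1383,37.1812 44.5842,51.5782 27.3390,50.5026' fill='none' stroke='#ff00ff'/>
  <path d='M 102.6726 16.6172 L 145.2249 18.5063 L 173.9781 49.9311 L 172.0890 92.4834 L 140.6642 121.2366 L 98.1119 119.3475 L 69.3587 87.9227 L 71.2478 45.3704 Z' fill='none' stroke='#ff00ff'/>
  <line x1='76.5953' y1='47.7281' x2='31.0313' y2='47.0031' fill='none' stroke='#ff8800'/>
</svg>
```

G21
G90
G0 X19.6479 Y118.0735
M4 S391
G1 X29.2020 Y132.4705 F2135
G1 X46.4472 Y131.3949 F2135
G1 X54.1383 Y115.9223 F2135
G1 X44.5842 Y101.5253 F2135
G1 X27.3390 Y102.6009 F2135
G1 X19.6479 Y118.0735 F2135
M5
G0 X102.6726 Y136.4863
M4 S391
G1 X145.2249 Y134.5972 F2135
G1 X173.9781 Y103.1724 F2135
G1 X172.0890 Y60.6201 F2135
G1 X140.6642 Y31.8669 F2135
G1 X98.1119 Y33.7560 F2135
G1 X69.3587 Y65.1808 F2135
G1 X71.2478 Y107.7331 F2135
G1 X102.6726 Y136.4863 F2135
M5
G0 X76.5953 Y105.3754
M4 S843
G1 X31.0313 Y106.1004 F1156
M5
G0 X0.0000 Y0.0000

1 u = 1 mm; y_m = 153.1035 − y.

[1] `<polygon>` regular polygon, #ff00ff→score S391 F2135: (19.6479,118.0735) → (29.2020,132.4705) → (46.4472,131.3949) → (54.1383,115.9223) → (44.5842,101.5253) → (27.3390,102.6009) → (19.6479,118.0735) (closed)

[2] `<path>` regular polygon, #ff00ff→score S391 F2135: (102.6726,136.4863) → (145.2249,134.5972) → (173.9781,103.1724) → (172.0890,60.6201) → (140.6642,31.8669) → (98.1119,33.7560) → (69.3587,65.1808) → (71.2478,107.7331) → (102.6726,136.4863) (closed)

[3] `<line>` line segment, #ff8800→cut S843 F1156: (76.5953,105.3754) → (31.0313,106.1004)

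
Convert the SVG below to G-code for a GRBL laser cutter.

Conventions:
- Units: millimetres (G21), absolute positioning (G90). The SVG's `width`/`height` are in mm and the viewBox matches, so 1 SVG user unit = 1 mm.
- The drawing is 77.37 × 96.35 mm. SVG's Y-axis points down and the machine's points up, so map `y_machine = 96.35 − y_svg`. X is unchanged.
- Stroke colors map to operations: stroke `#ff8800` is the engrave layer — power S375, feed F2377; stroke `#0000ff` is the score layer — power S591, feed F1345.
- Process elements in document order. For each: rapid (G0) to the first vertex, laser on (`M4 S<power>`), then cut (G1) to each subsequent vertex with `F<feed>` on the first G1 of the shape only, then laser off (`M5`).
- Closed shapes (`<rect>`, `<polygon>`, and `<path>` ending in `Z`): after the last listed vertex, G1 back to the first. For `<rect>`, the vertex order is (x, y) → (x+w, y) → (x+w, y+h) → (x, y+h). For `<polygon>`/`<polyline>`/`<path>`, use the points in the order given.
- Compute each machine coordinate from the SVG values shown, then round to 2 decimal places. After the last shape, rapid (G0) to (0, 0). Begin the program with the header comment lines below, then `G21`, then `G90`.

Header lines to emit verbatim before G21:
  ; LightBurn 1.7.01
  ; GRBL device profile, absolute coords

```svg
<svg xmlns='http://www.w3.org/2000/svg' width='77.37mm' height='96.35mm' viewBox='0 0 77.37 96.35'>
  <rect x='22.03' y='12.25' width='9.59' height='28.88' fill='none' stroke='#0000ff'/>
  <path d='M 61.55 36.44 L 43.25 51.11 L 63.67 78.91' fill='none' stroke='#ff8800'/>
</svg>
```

; LightBurn 1.7.01
; GRBL device profile, absolute coords
G21
G90
G0 X22.03 Y84.10
M4 S591
G1 X31.62 Y84.10 F1345
G1 X31.62 Y55.22
G1 X22.03 Y55.22
G1 X22.03 Y84.10
M5
G0 X61.55 Y59.91
M4 S375
G1 X43.25 Y45.24 F2377
G1 X63.67 Y17.44
M5
G0 X0.00 Y0.00

1 u = 1 mm; y_m = 96.35 − y.

[1] `<rect>` rectangle, #0000ff→score S591 F1345: (22.03,84.10) → (31.62,84.10) → (31.62,55.22) → (22.03,55.22) → (22.03,84.10) (closed)

[2] `<path>` open polyline, #ff8800→engrave S375 F2377: (61.55,59.91) → (43.25,45.24) → (63.67,17.44)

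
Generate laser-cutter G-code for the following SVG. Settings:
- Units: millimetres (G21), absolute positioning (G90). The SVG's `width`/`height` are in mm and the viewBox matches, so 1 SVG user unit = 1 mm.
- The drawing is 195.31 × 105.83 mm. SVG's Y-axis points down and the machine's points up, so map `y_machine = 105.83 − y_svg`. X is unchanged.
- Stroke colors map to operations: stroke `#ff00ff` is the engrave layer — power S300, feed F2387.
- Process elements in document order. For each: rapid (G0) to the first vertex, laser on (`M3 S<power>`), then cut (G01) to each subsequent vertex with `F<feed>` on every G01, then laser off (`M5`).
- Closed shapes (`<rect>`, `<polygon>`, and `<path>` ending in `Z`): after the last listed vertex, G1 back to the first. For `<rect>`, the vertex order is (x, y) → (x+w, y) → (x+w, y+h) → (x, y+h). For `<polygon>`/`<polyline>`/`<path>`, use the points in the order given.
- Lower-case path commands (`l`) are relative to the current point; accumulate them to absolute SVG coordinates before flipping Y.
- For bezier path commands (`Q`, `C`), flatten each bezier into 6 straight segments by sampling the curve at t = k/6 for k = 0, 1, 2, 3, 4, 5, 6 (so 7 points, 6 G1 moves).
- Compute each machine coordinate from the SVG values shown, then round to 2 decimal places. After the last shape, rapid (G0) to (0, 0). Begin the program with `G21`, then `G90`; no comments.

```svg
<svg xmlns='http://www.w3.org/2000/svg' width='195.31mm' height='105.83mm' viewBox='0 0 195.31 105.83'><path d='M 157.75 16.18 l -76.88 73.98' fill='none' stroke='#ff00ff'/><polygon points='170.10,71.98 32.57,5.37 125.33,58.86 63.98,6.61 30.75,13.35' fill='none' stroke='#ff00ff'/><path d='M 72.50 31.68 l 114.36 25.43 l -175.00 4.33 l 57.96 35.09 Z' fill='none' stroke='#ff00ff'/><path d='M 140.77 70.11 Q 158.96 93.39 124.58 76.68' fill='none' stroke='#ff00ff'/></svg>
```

Since the viewBox matches the mm dimensions, user units are millimetres directly. The only transform is the Y-flip y_m = 105.83 − y_svg.

Shape 1 is a line segment drawn with `<path>`. Its stroke #ff00ff means engrave at S300, F2387. After flipping Y the toolpath is (157.75,89.65) → (80.87,15.67).

Shape 2 is a closed polygon drawn with `<polygon>`. Its stroke #ff00ff means engrave at S300, F2387. After flipping Y the toolpath is (170.10,33.85) → (32.57,100.46) → (125.33,46.97) → (63.98,99.22) → (30.75,92.48) → (170.10,33.85), returning to the start.

Shape 3 is a closed polygon drawn with `<path>`. Its stroke #ff00ff means engrave at S300, F2387. After flipping Y the toolpath is (72.50,74.15) → (186.86,48.72) → (11.86,44.39) → (69.82,9.30) → (72.50,74.15), returning to the start.

Shape 4 is a quadratic bezier drawn with `<path>`. Its stroke #ff00ff means engrave at S300, F2387. After flipping Y the toolpath is (140.77,35.72) → (145.37,29.07) → (147.06,24.64) → (145.82,22.44) → (141.66,22.45) → (134.58,24.69) → (124.58,29.15).

G21
G90
G0 X157.75 Y89.65
M3 S300
G01 X80.87 Y15.67 F2387
M5
G0 X170.10 Y33.85
M3 S300
G01 X32.57 Y100.46 F2387
G01 X125.33 Y46.97 F2387
G01 X63.98 Y99.22 F2387
G01 X30.75 Y92.48 F2387
G01 X170.10 Y33.85 F2387
M5
G0 X72.50 Y74.15
M3 S300
G01 X186.86 Y48.72 F2387
G01 X11.86 Y44.39 F2387
G01 X69.82 Y9.30 F2387
G01 X72.50 Y74.15 F2387
M5
G0 X140.77 Y35.72
M3 S300
G01 X145.37 Y29.07 F2387
G01 X147.06 Y24.64 F2387
G01 X145.82 Y22.44 F2387
G01 X141.66 Y22.45 F2387
G01 X134.58 Y24.69 F2387
G01 X124.58 Y29.15 F2387
M5
G0 X0.00 Y0.00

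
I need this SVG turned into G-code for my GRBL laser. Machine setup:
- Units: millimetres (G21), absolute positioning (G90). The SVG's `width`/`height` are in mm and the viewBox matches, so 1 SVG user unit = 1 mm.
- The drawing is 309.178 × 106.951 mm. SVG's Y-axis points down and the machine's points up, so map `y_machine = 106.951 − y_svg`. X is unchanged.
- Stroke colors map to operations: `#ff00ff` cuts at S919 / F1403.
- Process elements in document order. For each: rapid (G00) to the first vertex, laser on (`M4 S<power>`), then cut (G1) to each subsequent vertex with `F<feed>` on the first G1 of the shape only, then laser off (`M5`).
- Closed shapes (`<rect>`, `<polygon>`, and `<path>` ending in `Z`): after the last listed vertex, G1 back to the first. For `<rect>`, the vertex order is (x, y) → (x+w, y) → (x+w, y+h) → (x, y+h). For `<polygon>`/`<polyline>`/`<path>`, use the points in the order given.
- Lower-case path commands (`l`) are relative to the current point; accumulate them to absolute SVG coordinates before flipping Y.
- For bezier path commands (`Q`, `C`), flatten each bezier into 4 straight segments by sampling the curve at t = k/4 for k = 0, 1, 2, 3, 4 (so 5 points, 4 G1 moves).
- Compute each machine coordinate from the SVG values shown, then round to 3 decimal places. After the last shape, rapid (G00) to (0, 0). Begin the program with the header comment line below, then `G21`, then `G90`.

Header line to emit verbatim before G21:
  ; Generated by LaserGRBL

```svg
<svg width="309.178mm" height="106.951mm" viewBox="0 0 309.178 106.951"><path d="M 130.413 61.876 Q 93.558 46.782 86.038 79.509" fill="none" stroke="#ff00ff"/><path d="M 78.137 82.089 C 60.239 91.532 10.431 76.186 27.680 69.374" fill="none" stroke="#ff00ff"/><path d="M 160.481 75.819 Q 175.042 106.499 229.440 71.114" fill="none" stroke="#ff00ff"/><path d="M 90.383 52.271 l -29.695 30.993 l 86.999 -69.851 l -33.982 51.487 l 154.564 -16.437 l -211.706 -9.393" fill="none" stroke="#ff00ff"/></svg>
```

; Generated by LaserGRBL
G21
G90
G00 X130.413 Y45.075
M4 S919
G1 X113.819 Y49.633 F1403
G1 X100.892 Y48.214
G1 X91.631 Y40.817
G1 X86.038 Y27.442
M5
G00 X78.137 Y24.862
M4 S919
G1 X60.277 Y21.907 F1403
G1 X39.728 Y25.124
G1 X25.770 Y31.389
G1 X27.680 Y37.577
M5
G00 X160.481 Y31.132
M4 S919
G1 X170.251 Y19.921 F1403
G1 X185.001 Y16.968
G1 X204.731 Y22.274
G1 X229.440 Y35.837
M5
G00 X90.383 Y54.680
M4 S919
G1 X60.688 Y23.687 F1403
G1 X147.687 Y93.538
G1 X113.705 Y42.051
G1 X268.269 Y58.488
G1 X56.563 Y67.881
M5
G00 X0.000 Y0.000

1 u = 1 mm; y_m = 106.951 − y.

[1] `<path>` quadratic bezier, #ff00ff→cut S919 F1403: (130.413,45.075) → (113.819,49.633) → (100.892,48.214) → (91.631,40.817) → (86.038,27.442)

[2] `<path>` cubic bezier, #ff00ff→cut S919 F1403: (78.137,24.862) → (60.277,21.907) → (39.728,25.124) → (25.770,31.389) → (27.680,37.577)

[3] `<path>` quadratic bezier, #ff00ff→cut S919 F1403: (160.481,31.132) → (170.251,19.921) → (185.001,16.968) → (204.731,22.274) → (229.440,35.837)

[4] `<path>` open polyline, #ff00ff→cut S919 F1403: (90.383,54.680) → (60.688,23.687) → (147.687,93.538) → (113.705,42.051) → (268.269,58.488) → (56.563,67.881)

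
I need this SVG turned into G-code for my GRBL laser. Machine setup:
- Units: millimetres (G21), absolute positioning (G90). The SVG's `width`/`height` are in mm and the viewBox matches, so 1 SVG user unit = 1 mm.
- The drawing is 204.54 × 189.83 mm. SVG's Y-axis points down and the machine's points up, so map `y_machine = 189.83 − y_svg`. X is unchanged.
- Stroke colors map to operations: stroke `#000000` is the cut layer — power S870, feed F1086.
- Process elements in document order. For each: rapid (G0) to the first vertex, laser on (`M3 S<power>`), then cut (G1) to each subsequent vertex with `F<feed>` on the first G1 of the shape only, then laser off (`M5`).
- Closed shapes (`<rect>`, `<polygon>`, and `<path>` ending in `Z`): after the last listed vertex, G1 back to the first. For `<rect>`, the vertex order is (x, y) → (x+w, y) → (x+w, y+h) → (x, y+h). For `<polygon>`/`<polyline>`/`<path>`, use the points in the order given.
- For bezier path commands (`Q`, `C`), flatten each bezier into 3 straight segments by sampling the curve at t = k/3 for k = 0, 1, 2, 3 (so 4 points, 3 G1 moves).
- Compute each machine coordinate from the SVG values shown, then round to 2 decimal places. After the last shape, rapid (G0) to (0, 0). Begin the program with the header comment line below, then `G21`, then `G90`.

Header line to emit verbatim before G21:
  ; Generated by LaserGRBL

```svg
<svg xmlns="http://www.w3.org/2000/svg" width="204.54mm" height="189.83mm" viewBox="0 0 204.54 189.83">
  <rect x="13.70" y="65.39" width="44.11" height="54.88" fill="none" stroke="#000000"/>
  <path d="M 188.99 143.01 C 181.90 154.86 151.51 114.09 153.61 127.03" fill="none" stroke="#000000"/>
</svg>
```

; Generated by LaserGRBL
G21
G90
G0 X13.70 Y124.44
M3 S870
G1 X57.81 Y124.44 F1086
G1 X57.81 Y69.56
G1 X13.70 Y69.56
G1 X13.70 Y124.44
M5
G0 X188.99 Y46.82
M3 S870
G1 X176.20 Y48.57 F1086
G1 X160.27 Y61.77
G1 X153.61 Y62.80
M5
G0 X0.00 Y0.00

Since the viewBox matches the mm dimensions, user units are millimetres directly. The only transform is the Y-flip y_m = 189.83 − y_svg.

Shape 1 is a rectangle drawn with `<rect>`. Its stroke #000000 means cut at S870, F1086. After flipping Y the toolpath is (13.70,124.44) → (57.81,124.44) → (57.81,69.56) → (13.70,69.56) → (13.70,124.44), returning to the start.

Shape 2 is a cubic bezier drawn with `<path>`. Its stroke #000000 means cut at S870, F1086. After flipping Y the toolpath is (188.99,46.82) → (176.20,48.57) → (160.27,61.77) → (153.61,62.80).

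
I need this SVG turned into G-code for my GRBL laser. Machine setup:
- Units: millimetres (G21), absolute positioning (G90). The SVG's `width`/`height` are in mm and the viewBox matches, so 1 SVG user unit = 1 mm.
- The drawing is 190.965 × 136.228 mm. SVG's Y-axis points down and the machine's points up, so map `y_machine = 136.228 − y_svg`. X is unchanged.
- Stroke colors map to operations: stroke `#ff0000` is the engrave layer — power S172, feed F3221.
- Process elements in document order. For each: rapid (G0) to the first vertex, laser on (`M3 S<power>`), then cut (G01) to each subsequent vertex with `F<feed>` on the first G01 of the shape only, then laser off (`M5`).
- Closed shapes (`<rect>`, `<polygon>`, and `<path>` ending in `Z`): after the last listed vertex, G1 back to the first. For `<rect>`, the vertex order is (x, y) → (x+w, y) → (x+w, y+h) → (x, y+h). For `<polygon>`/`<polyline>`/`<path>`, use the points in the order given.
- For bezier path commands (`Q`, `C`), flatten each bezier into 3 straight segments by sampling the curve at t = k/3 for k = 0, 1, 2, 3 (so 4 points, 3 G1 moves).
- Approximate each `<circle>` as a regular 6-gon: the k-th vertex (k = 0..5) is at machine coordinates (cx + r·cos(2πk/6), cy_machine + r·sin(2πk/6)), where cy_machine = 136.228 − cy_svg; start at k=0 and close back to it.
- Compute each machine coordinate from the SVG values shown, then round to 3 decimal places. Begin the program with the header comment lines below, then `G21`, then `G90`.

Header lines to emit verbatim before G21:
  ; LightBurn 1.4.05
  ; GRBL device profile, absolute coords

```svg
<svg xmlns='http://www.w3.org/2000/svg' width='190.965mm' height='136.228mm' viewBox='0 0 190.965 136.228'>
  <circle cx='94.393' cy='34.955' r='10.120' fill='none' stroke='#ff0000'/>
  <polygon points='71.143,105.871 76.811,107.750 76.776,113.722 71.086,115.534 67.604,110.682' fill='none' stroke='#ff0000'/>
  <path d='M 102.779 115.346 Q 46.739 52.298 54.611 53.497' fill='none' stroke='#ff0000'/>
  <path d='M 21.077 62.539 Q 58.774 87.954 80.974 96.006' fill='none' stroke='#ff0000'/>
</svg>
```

viewBox `0 0 190.965 136.228` with mm width/height → 1 unit = 1 mm. Flip: y_m = 136.228 − y_svg.

**Shape 1** — `<circle>` circle, stroke `#ff0000` → engrave (S172, F3221). Machine vertices: (104.513,101.273) → (99.453,110.037) → (89.333,110.037) → (84.273,101.273) → (89.333,92.509) → (99.453,92.509) → (104.513,101.273). Closed: final G1 returns to the first vertex.

**Shape 2** — `<polygon>` regular polygon, stroke `#ff0000` → engrave (S172, F3221). Machine vertices: (71.143,30.357) → (76.811,28.478) → (76.776,22.506) → (71.086,20.694) → (67.604,25.546) → (71.143,30.357). Closed: final G1 returns to the first vertex.

**Shape 3** — `<path>` quadratic bezier, stroke `#ff0000` → engrave (S172, F3221). Control points (SVG): P0=(102.779,115.346), P1=(46.739,52.298), P2=(54.611,53.497); sampled at t=k/3. Machine vertices: (102.779,20.882) → (72.520,55.775) → (56.464,76.392) → (54.611,82.731). Open path.

**Shape 4** — `<path>` quadratic bezier, stroke `#ff0000` → engrave (S172, F3221). Control points (SVG): P0=(21.077,62.539), P1=(58.774,87.954), P2=(80.974,96.006); sampled at t=k/3. Machine vertices: (21.077,73.689) → (44.486,58.675) → (64.452,47.519) → (80.974,40.222). Open path.

; LightBurn 1.4.05
; GRBL device profile, absolute coords
G21
G90
G0 X104.513 Y101.273
M3 S172
G01 X99.453 Y110.037 F3221
G01 X89.333 Y110.037
G01 X84.273 Y101.273
G01 X89.333 Y92.509
G01 X99.453 Y92.509
G01 X104.513 Y101.273
M5
G0 X71.143 Y30.357
M3 S172
G01 X76.811 Y28.478 F3221
G01 X76.776 Y22.506
G01 X71.086 Y20.694
G01 X67.604 Y25.546
G01 X71.143 Y30.357
M5
G0 X102.779 Y20.882
M3 S172
G01 X72.520 Y55.775 F3221
G01 X56.464 Y76.392
G01 X54.611 Y82.731
M5
G0 X21.077 Y73.689
M3 S172
G01 X44.486 Y58.675 F3221
G01 X64.452 Y47.519
G01 X80.974 Y40.222
M5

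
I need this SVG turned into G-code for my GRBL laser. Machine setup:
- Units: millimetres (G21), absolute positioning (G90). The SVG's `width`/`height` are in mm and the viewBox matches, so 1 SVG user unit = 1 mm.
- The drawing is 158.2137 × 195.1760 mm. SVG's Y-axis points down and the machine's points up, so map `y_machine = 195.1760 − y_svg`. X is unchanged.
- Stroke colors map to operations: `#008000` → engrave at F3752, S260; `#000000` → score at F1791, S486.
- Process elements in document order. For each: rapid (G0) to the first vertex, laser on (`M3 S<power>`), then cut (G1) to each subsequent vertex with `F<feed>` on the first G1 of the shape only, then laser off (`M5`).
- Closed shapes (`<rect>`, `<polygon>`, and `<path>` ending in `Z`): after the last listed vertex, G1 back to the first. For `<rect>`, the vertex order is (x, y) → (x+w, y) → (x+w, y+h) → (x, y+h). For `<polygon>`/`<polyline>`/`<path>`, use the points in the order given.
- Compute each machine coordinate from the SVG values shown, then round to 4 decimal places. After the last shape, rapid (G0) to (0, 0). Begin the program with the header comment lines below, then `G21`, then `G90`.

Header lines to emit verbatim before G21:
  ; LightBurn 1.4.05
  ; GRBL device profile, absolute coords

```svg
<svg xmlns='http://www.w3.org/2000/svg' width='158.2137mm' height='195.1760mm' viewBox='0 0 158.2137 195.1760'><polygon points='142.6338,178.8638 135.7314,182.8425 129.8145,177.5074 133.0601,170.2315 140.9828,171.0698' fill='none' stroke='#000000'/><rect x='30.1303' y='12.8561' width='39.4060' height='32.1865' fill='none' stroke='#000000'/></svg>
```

; LightBurn 1.4.05
; GRBL device profile, absolute coords
G21
G90
G0 X142.6338 Y16.3122
M3 S486
G1 X135.7314 Y12.3335 F1791
G1 X129.8145 Y17.6686
G1 X133.0601 Y24.9445
G1 X140.9828 Y24.1062
G1 X142.6338 Y16.3122
M5
G0 X30.1303 Y182.3199
M3 S486
G1 X69.5363 Y182.3199 F1791
G1 X69.5363 Y150.1334
G1 X30.1303 Y150.1334
G1 X30.1303 Y182.3199
M5
G0 X0.0000 Y0.0000

1 u = 1 mm; y_m = 195.1760 − y.

[1] `<polygon>` regular polygon, #000000→score S486 F1791: (142.6338,16.3122) → (135.7314,12.3335) → (129.8145,17.6686) → (133.0601,24.9445) → (140.9828,24.1062) → (142.6338,16.3122) (closed)

[2] `<rect>` rectangle, #000000→score S486 F1791: (30.1303,182.3199) → (69.5363,182.3199) → (69.5363,150.1334) → (30.1303,150.1334) → (30.1303,182.3199) (closed)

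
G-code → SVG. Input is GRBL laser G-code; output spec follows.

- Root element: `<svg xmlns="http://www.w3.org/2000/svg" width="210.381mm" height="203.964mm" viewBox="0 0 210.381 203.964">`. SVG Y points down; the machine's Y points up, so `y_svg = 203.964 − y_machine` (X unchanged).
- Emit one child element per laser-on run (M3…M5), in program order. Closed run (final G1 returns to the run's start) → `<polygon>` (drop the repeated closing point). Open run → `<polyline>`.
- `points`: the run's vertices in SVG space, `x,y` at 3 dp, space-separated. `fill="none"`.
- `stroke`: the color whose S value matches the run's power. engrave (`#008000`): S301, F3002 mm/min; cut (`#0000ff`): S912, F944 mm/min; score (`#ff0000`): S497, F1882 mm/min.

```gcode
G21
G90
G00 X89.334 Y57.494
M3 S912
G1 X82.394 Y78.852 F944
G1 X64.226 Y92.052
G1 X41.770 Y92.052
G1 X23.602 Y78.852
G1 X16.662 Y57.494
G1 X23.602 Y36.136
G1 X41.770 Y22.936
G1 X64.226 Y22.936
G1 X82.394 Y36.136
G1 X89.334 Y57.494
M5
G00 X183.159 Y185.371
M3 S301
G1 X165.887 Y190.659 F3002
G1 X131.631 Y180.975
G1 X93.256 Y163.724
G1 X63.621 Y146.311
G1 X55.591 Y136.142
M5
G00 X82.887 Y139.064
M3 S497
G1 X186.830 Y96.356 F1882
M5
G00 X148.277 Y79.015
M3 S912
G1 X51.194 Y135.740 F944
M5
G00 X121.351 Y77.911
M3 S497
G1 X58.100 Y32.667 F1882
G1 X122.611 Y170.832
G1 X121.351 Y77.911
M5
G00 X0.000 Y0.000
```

<svg xmlns="http://www.w3.org/2000/svg" width="210.381mm" height="203.964mm" viewBox="0 0 210.381 203.964">
  <polygon points="89.334,146.470 82.394,125.112 64.226,111.912 41.770,111.912 23.602,125.112 16.662,146.470 23.602,167.828 41.770,181.028 64.226,181.028 82.394,167.828" fill="none" stroke="#0000ff"/>
  <polyline points="183.159,18.593 165.887,13.305 131.631,22.989 93.256,40.240 63.621,57.653 55.591,67.822" fill="none" stroke="#008000"/>
  <polyline points="82.887,64.900 186.830,107.608" fill="none" stroke="#ff0000"/>
  <polyline points="148.277,124.949 51.194,68.224" fill="none" stroke="#0000ff"/>
  <polygon points="121.351,126.053 58.100,171.297 122.611,33.132" fill="none" stroke="#ff0000"/>
</svg>

Machine Y-up, SVG Y-down with viewBox height 203.964, so y_svg = 203.964 − y_machine; X carries over.

Run 1: the run's S912 means `#0000ff` (cut). The run returns to its start, so emit a `<polygon>` with points (Y-flipped): 89.334,146.470 82.394,125.112 64.226,111.912 41.770,111.912 23.602,125.112 16.662,146.470 23.602,167.828 41.770,181.028 64.226,181.028 82.394,167.828.

Run 2: S301 ⇒ engrave layer `#008000`. The run is open, so emit a `<polyline>` with points (Y-flipped): 183.159,18.593 165.887,13.305 131.631,22.989 93.256,40.240 63.621,57.653 55.591,67.822.

Run 3: power S497 maps to stroke `#ff0000` (score). The run is open, so emit a `<polyline>` with points (Y-flipped): 82.887,64.900 186.830,107.608.

Run 4: S912 ⇒ cut layer `#0000ff`. The run is open, so emit a `<polyline>` with points (Y-flipped): 148.277,124.949 51.194,68.224.

Run 5: S497 ⇒ score layer `#ff0000`. The run returns to its start, so emit a `<polygon>` with points (Y-flipped): 121.351,126.053 58.100,171.297 122.611,33.132.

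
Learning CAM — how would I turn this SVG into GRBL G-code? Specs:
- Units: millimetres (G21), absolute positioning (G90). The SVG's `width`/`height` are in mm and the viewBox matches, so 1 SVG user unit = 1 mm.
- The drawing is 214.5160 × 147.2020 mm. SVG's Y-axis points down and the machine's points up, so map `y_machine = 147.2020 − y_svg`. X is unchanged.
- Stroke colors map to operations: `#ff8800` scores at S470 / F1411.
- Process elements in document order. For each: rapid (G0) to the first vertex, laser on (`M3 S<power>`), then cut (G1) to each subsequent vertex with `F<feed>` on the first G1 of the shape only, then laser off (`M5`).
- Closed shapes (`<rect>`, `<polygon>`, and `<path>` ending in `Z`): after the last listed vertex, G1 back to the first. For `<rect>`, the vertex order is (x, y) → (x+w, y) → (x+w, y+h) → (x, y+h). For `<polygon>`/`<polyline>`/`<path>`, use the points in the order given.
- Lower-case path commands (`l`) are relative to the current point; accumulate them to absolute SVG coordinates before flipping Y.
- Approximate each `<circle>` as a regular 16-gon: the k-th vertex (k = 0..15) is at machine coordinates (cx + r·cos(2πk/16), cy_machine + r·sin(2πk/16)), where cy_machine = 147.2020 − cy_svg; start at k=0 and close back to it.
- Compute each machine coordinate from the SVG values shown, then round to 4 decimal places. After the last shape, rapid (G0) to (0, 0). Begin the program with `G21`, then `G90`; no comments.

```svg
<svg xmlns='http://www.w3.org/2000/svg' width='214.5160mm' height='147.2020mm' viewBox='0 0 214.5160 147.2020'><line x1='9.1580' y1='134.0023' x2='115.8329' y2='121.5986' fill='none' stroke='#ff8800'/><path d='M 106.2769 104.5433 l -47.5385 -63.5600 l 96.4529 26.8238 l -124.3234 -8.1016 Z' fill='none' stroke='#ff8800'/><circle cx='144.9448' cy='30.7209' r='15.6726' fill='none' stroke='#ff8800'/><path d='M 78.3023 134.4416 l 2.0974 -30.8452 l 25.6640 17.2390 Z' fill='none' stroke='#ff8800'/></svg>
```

viewBox `0 0 214.5160 147.2020` with mm width/height → 1 unit = 1 mm. Flip: y_m = 147.2020 − y_svg.

**Shape 1** — `<line>` line segment, stroke `#ff8800` → score (S470, F1411). Machine vertices: (9.1580,13.1997) → (115.8329,25.6034). Open path.

**Shape 2** — `<path>` closed polygon, stroke `#ff8800` → score (S470, F1411). Machine vertices: (106.2769,42.6587) → (58.7384,106.2187) → (155.1913,79.3949) → (30.8679,87.4965) → (106.2769,42.6587). Closed: final G1 returns to the first vertex.

**Shape 3** — `<circle>` circle, stroke `#ff8800` → score (S470, F1411). Machine vertices: (160.6174,116.4811) → (159.4244,122.4787) → (156.0270,127.5633) → (150.9424,130.9607) → (144.9448,132.1537) → (138.9472,130.9607) → (133.8626,127.5633) → (130.4652,122.4787) → (129.2722,116.4811) → (130.4652,110.4835) → (133.8626,105.3989) → (138.9472,102.0015) → (144.9448,100.8085) → (150.9424,102.0015) → (156.0270,105.3989) → (159.4244,110.4835) → (160.6174,116.4811). Closed: final G1 returns to the first vertex.

**Shape 4** — `<path>` regular polygon, stroke `#ff8800` → score (S470, F1411). Machine vertices: (78.3023,12.7604) → (80.3997,43.6056) → (106.0637,26.3666) → (78.3023,12.7604). Closed: final G1 returns to the first vertex.

G21
G90
G0 X9.1580 Y13.1997
M3 S470
G1 X115.8329 Y25.6034 F1411
M5
G0 X106.2769 Y42.6587
M3 S470
G1 X58.7384 Y106.2187 F1411
G1 X155.1913 Y79.3949
G1 X30.8679 Y87.4965
G1 X106.2769 Y42.6587
M5
G0 X160.6174 Y116.4811
M3 S470
G1 X159.4244 Y122.4787 F1411
G1 X156.0270 Y127.5633
G1 X150.9424 Y130.9607
G1 X144.9448 Y132.1537
G1 X138.9472 Y130.9607
G1 X133.8626 Y127.5633
G1 X130.4652 Y122.4787
G1 X129.2722 Y116.4811
G1 X130.4652 Y110.4835
G1 X133.8626 Y105.3989
G1 X138.9472 Y102.0015
G1 X144.9448 Y100.8085
G1 X150.9424 Y102.0015
G1 X156.0270 Y105.3989
G1 X159.4244 Y110.4835
G1 X160.6174 Y116.4811
M5
G0 X78.3023 Y12.7604
M3 S470
G1 X80.3997 Y43.6056 F1411
G1 X106.0637 Y26.3666
G1 X78.3023 Y12.7604
M5
G0 X0.0000 Y0.0000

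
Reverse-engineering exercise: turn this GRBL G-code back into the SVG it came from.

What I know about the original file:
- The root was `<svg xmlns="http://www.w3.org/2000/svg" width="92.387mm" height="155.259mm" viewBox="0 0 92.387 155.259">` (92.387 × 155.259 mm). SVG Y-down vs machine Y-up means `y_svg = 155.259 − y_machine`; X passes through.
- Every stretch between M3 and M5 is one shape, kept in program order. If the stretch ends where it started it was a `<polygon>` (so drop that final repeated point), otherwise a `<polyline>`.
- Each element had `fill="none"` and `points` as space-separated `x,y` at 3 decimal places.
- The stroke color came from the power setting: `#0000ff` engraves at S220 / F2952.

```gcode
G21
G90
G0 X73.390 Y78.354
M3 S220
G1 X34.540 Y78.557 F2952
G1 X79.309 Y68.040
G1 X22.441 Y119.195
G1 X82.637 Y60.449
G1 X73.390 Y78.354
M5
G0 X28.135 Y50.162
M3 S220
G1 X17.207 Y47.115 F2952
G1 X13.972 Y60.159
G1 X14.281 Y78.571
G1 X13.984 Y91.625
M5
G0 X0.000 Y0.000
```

<svg xmlns="http://www.w3.org/2000/svg" width="92.387mm" height="155.259mm" viewBox="0 0 92.387 155.259">
  <polygon points="73.390,76.905 34.540,76.702 79.309,87.219 22.441,36.064 82.637,94.810" fill="none" stroke="#0000ff"/>
  <polyline points="28.135,105.097 17.207,108.144 13.972,95.100 14.281,76.688 13.984,63.634" fill="none" stroke="#0000ff"/>
</svg>

y_svg = 155.259 − y_m. Every run uses S220, so all elements get stroke `#0000ff` (engrave).

[1] closed run; points: 73.390,76.905 34.540,76.702 79.309,87.219 22.441,36.064 82.637,94.810

[2] open run; points: 28.135,105.097 17.207,108.144 13.972,95.100 14.281,76.688 13.984,63.634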